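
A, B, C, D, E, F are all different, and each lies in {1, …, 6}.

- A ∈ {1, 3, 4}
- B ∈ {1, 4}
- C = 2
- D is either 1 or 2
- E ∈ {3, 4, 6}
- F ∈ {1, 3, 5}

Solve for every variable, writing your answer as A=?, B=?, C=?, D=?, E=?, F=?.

C's domain is down to {2}, so C = 2. So D can't be 2.
That leaves D = 1. Remove 1 from A, B, F.
B must be 4 (only option left). Strike 4 from A, E.
A has just one choice, so A = 3. Remove 3 from E, F.
E must be 6 (only option left).
F must be 5 (only option left).

A=3, B=4, C=2, D=1, E=6, F=5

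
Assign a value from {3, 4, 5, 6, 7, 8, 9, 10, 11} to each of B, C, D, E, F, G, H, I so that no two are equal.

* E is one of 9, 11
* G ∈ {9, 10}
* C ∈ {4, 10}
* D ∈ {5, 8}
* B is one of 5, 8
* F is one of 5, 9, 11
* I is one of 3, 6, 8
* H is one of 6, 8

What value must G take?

10

The 8 variables together cover exactly {3, 4, 5, 6, 8, 9, 10, 11} — 8 values for 8 variables — and 3 appears only in I's list, so I = 3.
The 7 still-open variables together cover exactly {4, 5, 6, 8, 9, 10, 11} — 7 values for 7 variables — and 4 appears only in C's list, so C = 4.
The 6 still-open variables together cover exactly {5, 6, 8, 9, 10, 11} — 6 values for 6 variables — and 6 appears only in H's list, so H = 6.
The 5 still-open variables together cover exactly {5, 8, 9, 10, 11} — 5 values for 5 variables — and 10 appears only in G's list, so G = 10.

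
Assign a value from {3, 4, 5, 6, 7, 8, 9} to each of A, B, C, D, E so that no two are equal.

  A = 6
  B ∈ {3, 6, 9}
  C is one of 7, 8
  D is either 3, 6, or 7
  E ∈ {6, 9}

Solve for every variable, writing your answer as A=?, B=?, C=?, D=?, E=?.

A=6, B=3, C=8, D=7, E=9

A's domain is down to {6}, so A = 6. Strike 6 from B, D, E.
E's domain is down to {9}, so E = 9. Strike 9 from B.
That leaves B = 3. Eliminate 3 elsewhere: D.
D's domain is down to {7}, so D = 7. Eliminate 7 elsewhere: C.
C must be 8 (only option left).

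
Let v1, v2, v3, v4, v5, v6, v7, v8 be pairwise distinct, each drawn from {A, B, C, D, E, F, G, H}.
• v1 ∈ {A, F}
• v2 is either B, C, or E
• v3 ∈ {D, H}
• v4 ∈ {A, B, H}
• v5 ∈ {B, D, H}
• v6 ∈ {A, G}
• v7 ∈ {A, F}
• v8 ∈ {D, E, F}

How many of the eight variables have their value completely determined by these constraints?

The 8 variables draw from only 8 values {A, B, C, D, E, F, G, H}, so each is used; only v2 can be C, hence v2 = C.
The 7 still-open variables together cover exactly {A, B, D, E, F, G, H} — 7 values for 7 variables — and E appears only in v8's list, so v8 = E.
The 6 still-open variables draw from only 6 values {A, B, D, F, G, H}, so each is used; only v6 can be G, hence v6 = G.
v1 and v7 share exactly the 2 values {A, F}; by pigeonhole those values go to them, so strike A, F from v4.
Determined: v2=C, v6=G, v8=E. The other variables each still have more than one consistent value. That makes 3.

3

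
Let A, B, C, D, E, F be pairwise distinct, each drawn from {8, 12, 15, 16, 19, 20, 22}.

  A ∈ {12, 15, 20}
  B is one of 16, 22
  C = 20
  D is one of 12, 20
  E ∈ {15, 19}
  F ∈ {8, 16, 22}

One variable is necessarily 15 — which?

A

C has just one choice, so C = 20. Eliminate 20 elsewhere: A, D.
D's domain is down to {12}, so D = 12. Eliminate 12 elsewhere: A.
So 15 goes to A.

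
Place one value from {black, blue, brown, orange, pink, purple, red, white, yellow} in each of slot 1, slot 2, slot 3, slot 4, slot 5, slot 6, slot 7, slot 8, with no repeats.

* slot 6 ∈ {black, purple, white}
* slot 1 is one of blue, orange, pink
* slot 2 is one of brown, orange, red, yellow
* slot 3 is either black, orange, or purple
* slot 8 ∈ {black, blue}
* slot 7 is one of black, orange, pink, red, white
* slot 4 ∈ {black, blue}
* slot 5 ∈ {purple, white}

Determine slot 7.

red

The 2 variables slot 4 and slot 8 are confined to {black, blue}, which locks those values in; drop them from slot 1, slot 3, slot 6, slot 7.
slot 5 and slot 6 share exactly the 2 values {purple, white}; by pigeonhole those values go to them, so strike purple, white from slot 3, slot 7.
slot 3 must be orange (only option left). Eliminate orange elsewhere: slot 1, slot 2, slot 7.
slot 1's domain is down to {pink}, so slot 1 = pink. Eliminate pink elsewhere: slot 7.
So slot 7 = red.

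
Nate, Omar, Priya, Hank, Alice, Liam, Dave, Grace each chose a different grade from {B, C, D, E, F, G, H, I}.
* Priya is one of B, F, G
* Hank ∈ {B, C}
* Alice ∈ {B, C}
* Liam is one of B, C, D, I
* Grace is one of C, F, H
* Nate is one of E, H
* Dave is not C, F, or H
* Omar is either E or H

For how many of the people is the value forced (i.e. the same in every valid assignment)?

2

The 2 variables Nate and Omar are confined to {E, H}, which locks those values in; drop them from Dave, Grace.
Hank and Alice between them cover only {B, C} — a naked pair. Remove those values from Priya, Liam, Dave, Grace.
Grace has just one choice, so Grace = F. Strike F from Priya.
Priya's domain is down to {G}, so Priya = G. Remove G from Dave.
Determined: Priya=G, Grace=F. The other people each still have more than one consistent value. That makes 2.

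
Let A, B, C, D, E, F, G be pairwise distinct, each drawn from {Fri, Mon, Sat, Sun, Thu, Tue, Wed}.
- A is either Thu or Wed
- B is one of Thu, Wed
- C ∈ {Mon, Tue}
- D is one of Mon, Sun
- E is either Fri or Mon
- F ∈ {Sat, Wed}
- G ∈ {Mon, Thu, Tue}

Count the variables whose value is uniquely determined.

The 7 variables draw from only 7 values {Fri, Mon, Sat, Sun, Thu, Tue, Wed}, so each is used; only E can be Fri, hence E = Fri.
The 6 still-open variables together cover exactly {Mon, Sat, Sun, Thu, Tue, Wed} — 6 values for 6 variables — and Sat appears only in F's list, so F = Sat.
The 5 still-open variables draw from only 5 values {Mon, Sun, Thu, Tue, Wed}, so each is used; only D can be Sun, hence D = Sun.
A and B share exactly the 2 values {Thu, Wed}; by pigeonhole those values go to them, so strike Thu, Wed from G.
Determined: D=Sun, E=Fri, F=Sat. The other variables each still have more than one consistent value. That makes 3.

3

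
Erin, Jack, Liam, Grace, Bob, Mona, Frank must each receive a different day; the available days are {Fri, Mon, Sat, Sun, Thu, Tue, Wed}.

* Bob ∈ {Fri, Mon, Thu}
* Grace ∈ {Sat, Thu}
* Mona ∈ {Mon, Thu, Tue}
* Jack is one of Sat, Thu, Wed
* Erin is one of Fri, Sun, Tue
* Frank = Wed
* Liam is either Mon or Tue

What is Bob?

Fri

Frank's domain is down to {Wed}, so Frank = Wed. So Jack can't be Wed.
Among the 6 still-open variables, Sun fits only Erin (and all 6 values in {Fri, Mon, Sat, Sun, Thu, Tue} must be used), so Erin = Sun.
The 5 still-open variables draw from only 5 values {Fri, Mon, Sat, Thu, Tue}, so each is used; only Bob can be Fri, hence Bob = Fri.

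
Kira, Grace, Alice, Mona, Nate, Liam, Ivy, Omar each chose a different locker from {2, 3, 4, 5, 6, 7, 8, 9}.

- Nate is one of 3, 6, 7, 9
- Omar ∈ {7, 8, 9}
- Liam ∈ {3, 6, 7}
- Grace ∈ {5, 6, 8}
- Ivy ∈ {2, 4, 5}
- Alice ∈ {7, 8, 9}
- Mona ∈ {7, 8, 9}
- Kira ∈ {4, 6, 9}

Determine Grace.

5

Among the 8 variables, 2 fits only Ivy (and all 8 values in {2, 3, 4, 5, 6, 7, 8, 9} must be used), so Ivy = 2.
The 7 still-open variables draw from only 7 values {3, 4, 5, 6, 7, 8, 9}, so each is used; only Kira can be 4, hence Kira = 4.
The 6 still-open variables together cover exactly {3, 5, 6, 7, 8, 9} — 6 values for 6 variables — and 5 appears only in Grace's list, so Grace = 5.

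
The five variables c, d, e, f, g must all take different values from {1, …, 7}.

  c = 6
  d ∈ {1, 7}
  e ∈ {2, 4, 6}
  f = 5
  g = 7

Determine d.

1

c has just one choice, so c = 6. Eliminate 6 elsewhere: e.
f must be 5 (only option left).
That leaves g = 7. Eliminate 7 elsewhere: d.
So d = 1.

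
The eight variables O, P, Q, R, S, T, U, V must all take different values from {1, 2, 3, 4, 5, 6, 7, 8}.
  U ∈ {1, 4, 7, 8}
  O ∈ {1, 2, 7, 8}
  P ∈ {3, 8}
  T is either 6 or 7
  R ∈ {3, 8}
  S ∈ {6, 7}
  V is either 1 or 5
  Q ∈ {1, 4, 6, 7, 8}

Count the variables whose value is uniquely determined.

2

The 8 variables together cover exactly {1, 2, 3, 4, 5, 6, 7, 8} — 8 values for 8 variables — and 2 appears only in O's list, so O = 2.
Among the 7 still-open variables, 5 fits only V (and all 7 values in {1, 3, 4, 5, 6, 7, 8} must be used), so V = 5.
The 2 variables P and R are confined to {3, 8}, which locks those values in; drop them from Q, U.
The 2 variables S and T are confined to {6, 7}, which locks those values in; drop them from Q, U.
Determined: O=2, V=5. The other variables each still have more than one consistent value. That makes 2.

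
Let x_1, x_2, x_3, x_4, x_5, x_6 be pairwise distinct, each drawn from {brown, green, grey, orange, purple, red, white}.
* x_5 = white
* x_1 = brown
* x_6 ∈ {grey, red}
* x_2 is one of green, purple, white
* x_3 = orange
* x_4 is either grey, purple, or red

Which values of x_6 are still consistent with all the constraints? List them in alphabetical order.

grey, red

x_1 must be brown (only option left).
x_3's domain is down to {orange}, so x_3 = orange.
x_5 has just one choice, so x_5 = white. Remove white from x_2.
No further eliminations apply; x_6 can still be any of grey, red.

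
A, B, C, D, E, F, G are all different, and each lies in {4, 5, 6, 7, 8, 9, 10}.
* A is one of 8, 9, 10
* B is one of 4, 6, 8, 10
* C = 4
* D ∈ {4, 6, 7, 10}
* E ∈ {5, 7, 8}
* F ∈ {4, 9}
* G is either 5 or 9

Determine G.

5

C must be 4 (only option left). Eliminate 4 elsewhere: B, D, F.
F has just one choice, so F = 9. So A, G can't be 9.
So G = 5.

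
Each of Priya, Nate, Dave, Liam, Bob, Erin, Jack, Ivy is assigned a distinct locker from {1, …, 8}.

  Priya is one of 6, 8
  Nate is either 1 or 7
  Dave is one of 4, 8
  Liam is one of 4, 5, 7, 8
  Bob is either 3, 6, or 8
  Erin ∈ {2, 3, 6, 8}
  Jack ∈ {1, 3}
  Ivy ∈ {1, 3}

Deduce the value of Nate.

The 8 variables together cover exactly {1, 2, 3, 4, 5, 6, 7, 8} — 8 values for 8 variables — and 2 appears only in Erin's list, so Erin = 2.
The 7 still-open variables together cover exactly {1, 3, 4, 5, 6, 7, 8} — 7 values for 7 variables — and 5 appears only in Liam's list, so Liam = 5.
Among the 6 still-open variables, 4 fits only Dave (and all 6 values in {1, 3, 4, 6, 7, 8} must be used), so Dave = 4.
The 5 still-open variables draw from only 5 values {1, 3, 6, 7, 8}, so each is used; only Nate can be 7, hence Nate = 7.

7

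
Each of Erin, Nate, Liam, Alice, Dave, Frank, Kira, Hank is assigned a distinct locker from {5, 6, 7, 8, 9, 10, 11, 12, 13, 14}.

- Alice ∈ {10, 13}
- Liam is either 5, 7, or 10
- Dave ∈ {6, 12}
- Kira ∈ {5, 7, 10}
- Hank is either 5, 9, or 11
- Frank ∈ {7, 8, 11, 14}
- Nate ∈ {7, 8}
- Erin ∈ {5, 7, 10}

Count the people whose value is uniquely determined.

2

Erin, Liam, Kira share exactly the 3 values {5, 7, 10}; by pigeonhole those values go to them, so strike 5, 7, 10 from Nate, Alice, Frank, Hank.
Nate's domain is down to {8}, so Nate = 8. Eliminate 8 elsewhere: Frank.
Alice has just one choice, so Alice = 13.
Determined: Nate=8, Alice=13. The other people each still have more than one consistent value. That makes 2.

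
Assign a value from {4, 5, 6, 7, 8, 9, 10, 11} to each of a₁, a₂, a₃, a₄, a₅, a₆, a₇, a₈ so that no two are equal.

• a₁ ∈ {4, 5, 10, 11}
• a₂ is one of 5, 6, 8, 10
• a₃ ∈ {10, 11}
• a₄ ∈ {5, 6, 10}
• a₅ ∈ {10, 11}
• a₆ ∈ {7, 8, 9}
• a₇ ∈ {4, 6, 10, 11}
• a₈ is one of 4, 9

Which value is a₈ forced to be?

The 8 variables together cover exactly {4, 5, 6, 7, 8, 9, 10, 11} — 8 values for 8 variables — and 7 appears only in a₆'s list, so a₆ = 7.
The 7 still-open variables together cover exactly {4, 5, 6, 8, 9, 10, 11} — 7 values for 7 variables — and 8 appears only in a₂'s list, so a₂ = 8.
Among the 6 still-open variables, 9 fits only a₈ (and all 6 values in {4, 5, 6, 9, 10, 11} must be used), so a₈ = 9.

9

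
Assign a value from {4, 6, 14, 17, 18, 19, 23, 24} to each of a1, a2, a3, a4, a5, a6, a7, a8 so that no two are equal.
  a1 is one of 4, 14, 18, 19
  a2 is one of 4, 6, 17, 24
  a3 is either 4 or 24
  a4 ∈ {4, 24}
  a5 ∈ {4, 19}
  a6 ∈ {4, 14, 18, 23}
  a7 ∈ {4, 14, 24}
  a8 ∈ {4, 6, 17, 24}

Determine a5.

The 8 variables draw from only 8 values {4, 6, 14, 17, 18, 19, 23, 24}, so each is used; only a6 can be 23, hence a6 = 23.
The 7 still-open variables draw from only 7 values {4, 6, 14, 17, 18, 19, 24}, so each is used; only a1 can be 18, hence a1 = 18.
The 6 still-open variables draw from only 6 values {4, 6, 14, 17, 19, 24}, so each is used; only a7 can be 14, hence a7 = 14.
Among the 5 still-open variables, 19 fits only a5 (and all 5 values in {4, 6, 17, 19, 24} must be used), so a5 = 19.

19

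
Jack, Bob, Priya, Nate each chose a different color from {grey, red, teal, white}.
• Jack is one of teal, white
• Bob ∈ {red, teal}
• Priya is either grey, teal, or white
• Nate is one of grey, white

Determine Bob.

red

Among the 4 variables, red fits only Bob (and all 4 values in {grey, red, teal, white} must be used), so Bob = red.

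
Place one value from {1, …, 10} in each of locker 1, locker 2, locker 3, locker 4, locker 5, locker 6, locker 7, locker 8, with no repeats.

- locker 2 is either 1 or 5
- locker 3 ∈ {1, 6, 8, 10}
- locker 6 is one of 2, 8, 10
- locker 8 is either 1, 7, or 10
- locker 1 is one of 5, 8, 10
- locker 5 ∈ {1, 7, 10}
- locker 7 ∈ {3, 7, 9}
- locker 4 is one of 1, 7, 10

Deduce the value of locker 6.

locker 4, locker 5, locker 8 share exactly the 3 values {1, 7, 10}; by pigeonhole those values go to them, so strike 1, 7, 10 from locker 1, locker 2, locker 3, locker 6, locker 7.
That leaves locker 2 = 5. Strike 5 from locker 1.
locker 1 must be 8 (only option left). So locker 3, locker 6 can't be 8.
So locker 6 = 2.

2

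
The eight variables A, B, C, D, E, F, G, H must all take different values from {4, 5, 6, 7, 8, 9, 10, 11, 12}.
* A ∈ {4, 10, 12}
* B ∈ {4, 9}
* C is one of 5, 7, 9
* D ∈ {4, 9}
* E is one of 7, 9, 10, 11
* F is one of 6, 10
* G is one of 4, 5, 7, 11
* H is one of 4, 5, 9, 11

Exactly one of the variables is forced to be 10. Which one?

E

The 8 variables together cover exactly {4, 5, 6, 7, 9, 10, 11, 12} — 8 values for 8 variables — and 6 appears only in F's list, so F = 6.
The 7 still-open variables together cover exactly {4, 5, 7, 9, 10, 11, 12} — 7 values for 7 variables — and 12 appears only in A's list, so A = 12.
Among the 6 still-open variables, 10 fits only E (and all 6 values in {4, 5, 7, 9, 10, 11} must be used), so E = 10.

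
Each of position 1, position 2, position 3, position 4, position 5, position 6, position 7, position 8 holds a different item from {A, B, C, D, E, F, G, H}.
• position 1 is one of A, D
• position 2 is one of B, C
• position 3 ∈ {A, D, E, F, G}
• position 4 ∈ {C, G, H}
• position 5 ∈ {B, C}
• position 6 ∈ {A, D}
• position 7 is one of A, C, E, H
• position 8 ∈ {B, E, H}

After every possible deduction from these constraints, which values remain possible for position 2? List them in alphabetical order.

Among the 8 variables, F fits only position 3 (and all 8 values in {A, B, C, D, E, F, G, H} must be used), so position 3 = F.
The 7 still-open variables draw from only 7 values {A, B, C, D, E, G, H}, so each is used; only position 4 can be G, hence position 4 = G.
position 1 and position 6 between them cover only {A, D} — a naked pair. Remove those values from position 7.
position 2 and position 5 share exactly the 2 values {B, C}; by pigeonhole those values go to them, so strike B, C from position 7, position 8.
No further eliminations apply; position 2 can still be any of B, C.

B, C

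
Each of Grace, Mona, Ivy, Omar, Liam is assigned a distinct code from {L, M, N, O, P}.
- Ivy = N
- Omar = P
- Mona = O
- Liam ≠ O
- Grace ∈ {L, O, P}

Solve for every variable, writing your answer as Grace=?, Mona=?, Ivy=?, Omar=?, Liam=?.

Mona's domain is down to {O}, so Mona = O. Remove O from Grace.
Ivy's domain is down to {N}, so Ivy = N. Remove N from Liam.
Omar must be P (only option left). Eliminate P elsewhere: Grace, Liam.
That leaves Grace = L. So Liam can't be L.
Liam's domain is down to {M}, so Liam = M.

Grace=L, Mona=O, Ivy=N, Omar=P, Liam=M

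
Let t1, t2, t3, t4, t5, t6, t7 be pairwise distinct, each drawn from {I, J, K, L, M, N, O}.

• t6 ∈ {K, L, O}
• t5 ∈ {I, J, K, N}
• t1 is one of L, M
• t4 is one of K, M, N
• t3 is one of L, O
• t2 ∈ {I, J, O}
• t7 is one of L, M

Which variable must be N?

t4

t1 and t7 between them cover only {L, M} — a naked pair. Remove those values from t3, t4, t6.
t3 must be O (only option left). Remove O from t2, t6.
t6 must be K (only option left). Strike K from t4, t5.
So N goes to t4.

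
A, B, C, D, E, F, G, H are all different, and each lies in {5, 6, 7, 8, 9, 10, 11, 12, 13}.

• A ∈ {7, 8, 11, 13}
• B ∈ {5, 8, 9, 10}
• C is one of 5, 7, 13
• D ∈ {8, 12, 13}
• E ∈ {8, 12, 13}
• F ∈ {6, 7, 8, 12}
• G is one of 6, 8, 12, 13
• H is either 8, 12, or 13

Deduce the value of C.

5

D, E, H between them cover only {8, 12, 13} — a naked triple. Remove those values from A, B, C, F, G.
G has just one choice, so G = 6. So F can't be 6.
F's domain is down to {7}, so F = 7. Eliminate 7 elsewhere: A, C.
So C = 5.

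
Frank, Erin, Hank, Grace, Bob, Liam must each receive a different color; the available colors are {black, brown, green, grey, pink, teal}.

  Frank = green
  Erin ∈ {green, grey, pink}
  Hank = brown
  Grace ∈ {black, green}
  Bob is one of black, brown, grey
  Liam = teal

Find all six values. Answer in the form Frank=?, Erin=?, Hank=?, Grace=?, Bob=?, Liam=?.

Frank=green, Erin=pink, Hank=brown, Grace=black, Bob=grey, Liam=teal

Frank has just one choice, so Frank = green. Strike green from Erin, Grace.
Hank's domain is down to {brown}, so Hank = brown. Strike brown from Bob.
Grace's domain is down to {black}, so Grace = black. Eliminate black elsewhere: Bob.
Bob's domain is down to {grey}, so Bob = grey. So Erin can't be grey.
Liam must be teal (only option left).
That leaves Erin = pink.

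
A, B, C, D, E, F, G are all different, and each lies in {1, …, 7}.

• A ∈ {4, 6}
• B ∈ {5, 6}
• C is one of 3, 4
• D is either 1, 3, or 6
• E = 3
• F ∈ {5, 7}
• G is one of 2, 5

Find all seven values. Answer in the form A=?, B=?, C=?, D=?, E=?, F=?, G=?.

A=6, B=5, C=4, D=1, E=3, F=7, G=2

E has just one choice, so E = 3. Remove 3 from C, D.
That leaves C = 4. Eliminate 4 elsewhere: A.
A must be 6 (only option left). Eliminate 6 elsewhere: B, D.
That leaves B = 5. So F, G can't be 5.
That leaves D = 1.
F's domain is down to {7}, so F = 7.
G's domain is down to {2}, so G = 2.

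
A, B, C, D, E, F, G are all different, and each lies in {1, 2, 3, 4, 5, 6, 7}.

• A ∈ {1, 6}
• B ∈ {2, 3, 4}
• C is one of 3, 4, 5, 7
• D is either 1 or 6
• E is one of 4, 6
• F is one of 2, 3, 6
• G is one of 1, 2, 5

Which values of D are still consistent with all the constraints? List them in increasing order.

The 7 variables together cover exactly {1, 2, 3, 4, 5, 6, 7} — 7 values for 7 variables — and 7 appears only in C's list, so C = 7.
Among the 6 still-open variables, 5 fits only G (and all 6 values in {1, 2, 3, 4, 5, 6} must be used), so G = 5.
A and D share exactly the 2 values {1, 6}; by pigeonhole those values go to them, so strike 1, 6 from E, F.
That leaves E = 4. Strike 4 from B.
No further eliminations apply; D can still be any of 1, 6.

1, 6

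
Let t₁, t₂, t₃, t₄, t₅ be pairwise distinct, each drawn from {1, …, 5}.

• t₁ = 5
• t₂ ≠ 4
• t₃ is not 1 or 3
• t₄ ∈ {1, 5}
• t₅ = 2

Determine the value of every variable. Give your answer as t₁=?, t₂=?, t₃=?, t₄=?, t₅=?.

t₁'s domain is down to {5}, so t₁ = 5. Remove 5 from t₂, t₃, t₄.
That leaves t₄ = 1. So t₂ can't be 1.
t₅ has just one choice, so t₅ = 2. Eliminate 2 elsewhere: t₂, t₃.
That leaves t₂ = 3.
t₃ has just one choice, so t₃ = 4.

t₁=5, t₂=3, t₃=4, t₄=1, t₅=2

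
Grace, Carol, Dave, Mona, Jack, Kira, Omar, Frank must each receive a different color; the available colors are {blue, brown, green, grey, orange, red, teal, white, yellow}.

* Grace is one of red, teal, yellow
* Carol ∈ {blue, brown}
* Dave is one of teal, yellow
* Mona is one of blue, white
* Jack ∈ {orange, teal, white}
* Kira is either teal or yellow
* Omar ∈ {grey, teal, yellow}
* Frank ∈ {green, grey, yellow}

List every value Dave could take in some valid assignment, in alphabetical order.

Dave and Kira share exactly the 2 values {teal, yellow}; by pigeonhole those values go to them, so strike teal, yellow from Grace, Jack, Omar, Frank.
Grace has just one choice, so Grace = red.
Omar has just one choice, so Omar = grey. Remove grey from Frank.
That leaves Frank = green.
No further eliminations apply; Dave can still be any of teal, yellow.

teal, yellow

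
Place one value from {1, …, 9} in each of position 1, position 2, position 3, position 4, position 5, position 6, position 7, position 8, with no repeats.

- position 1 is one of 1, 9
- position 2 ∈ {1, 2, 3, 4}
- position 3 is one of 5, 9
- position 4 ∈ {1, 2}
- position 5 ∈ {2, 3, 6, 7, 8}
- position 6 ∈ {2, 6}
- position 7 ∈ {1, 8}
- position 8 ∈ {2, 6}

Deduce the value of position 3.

5

position 6 and position 8 between them cover only {2, 6} — a naked pair. Remove those values from position 2, position 4, position 5.
That leaves position 4 = 1. So position 1, position 2, position 7 can't be 1.
position 7 has just one choice, so position 7 = 8. Strike 8 from position 5.
position 1 must be 9 (only option left). Remove 9 from position 3.
So position 3 = 5.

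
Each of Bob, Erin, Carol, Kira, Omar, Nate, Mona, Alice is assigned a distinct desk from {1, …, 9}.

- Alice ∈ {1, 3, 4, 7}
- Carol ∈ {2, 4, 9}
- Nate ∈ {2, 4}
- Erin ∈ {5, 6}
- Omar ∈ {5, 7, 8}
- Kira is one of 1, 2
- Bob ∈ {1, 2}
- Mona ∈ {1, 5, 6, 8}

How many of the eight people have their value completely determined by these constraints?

2

Bob and Kira between them cover only {1, 2} — a naked pair. Remove those values from Carol, Nate, Mona, Alice.
Nate's domain is down to {4}, so Nate = 4. Eliminate 4 elsewhere: Carol, Alice.
Carol's domain is down to {9}, so Carol = 9.
Determined: Carol=9, Nate=4. The other people each still have more than one consistent value. That makes 2.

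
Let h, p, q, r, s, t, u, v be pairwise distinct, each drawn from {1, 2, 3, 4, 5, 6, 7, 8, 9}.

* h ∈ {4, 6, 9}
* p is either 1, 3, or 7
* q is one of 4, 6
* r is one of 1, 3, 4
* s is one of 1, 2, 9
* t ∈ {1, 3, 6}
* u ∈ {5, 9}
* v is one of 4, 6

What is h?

The 8 variables draw from only 8 values {1, 2, 3, 4, 5, 6, 7, 9}, so each is used; only s can be 2, hence s = 2.
The 7 still-open variables draw from only 7 values {1, 3, 4, 5, 6, 7, 9}, so each is used; only u can be 5, hence u = 5.
Among the 6 still-open variables, 7 fits only p (and all 6 values in {1, 3, 4, 6, 7, 9} must be used), so p = 7.
Among the 5 still-open variables, 9 fits only h (and all 5 values in {1, 3, 4, 6, 9} must be used), so h = 9.

9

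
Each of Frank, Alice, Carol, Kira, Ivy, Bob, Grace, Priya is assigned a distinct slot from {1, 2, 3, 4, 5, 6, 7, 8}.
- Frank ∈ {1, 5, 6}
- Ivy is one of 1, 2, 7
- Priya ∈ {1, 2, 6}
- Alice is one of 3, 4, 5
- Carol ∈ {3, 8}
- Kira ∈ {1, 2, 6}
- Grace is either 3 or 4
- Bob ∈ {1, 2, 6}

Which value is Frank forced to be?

Among the 8 variables, 7 fits only Ivy (and all 8 values in {1, 2, 3, 4, 5, 6, 7, 8} must be used), so Ivy = 7.
The 7 still-open variables draw from only 7 values {1, 2, 3, 4, 5, 6, 8}, so each is used; only Carol can be 8, hence Carol = 8.
Kira, Bob, Priya between them cover only {1, 2, 6} — a naked triple. Remove those values from Frank.
So Frank = 5.

5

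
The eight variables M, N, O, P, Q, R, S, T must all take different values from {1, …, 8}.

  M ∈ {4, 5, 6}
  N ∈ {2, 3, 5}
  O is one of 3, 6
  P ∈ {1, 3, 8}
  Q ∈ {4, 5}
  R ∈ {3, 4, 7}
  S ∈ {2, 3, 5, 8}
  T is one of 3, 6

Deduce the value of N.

2

Among the 8 variables, 1 fits only P (and all 8 values in {1, 2, 3, 4, 5, 6, 7, 8} must be used), so P = 1.
Among the 7 still-open variables, 7 fits only R (and all 7 values in {2, 3, 4, 5, 6, 7, 8} must be used), so R = 7.
Among the 6 still-open variables, 8 fits only S (and all 6 values in {2, 3, 4, 5, 6, 8} must be used), so S = 8.
The 5 still-open variables together cover exactly {2, 3, 4, 5, 6} — 5 values for 5 variables — and 2 appears only in N's list, so N = 2.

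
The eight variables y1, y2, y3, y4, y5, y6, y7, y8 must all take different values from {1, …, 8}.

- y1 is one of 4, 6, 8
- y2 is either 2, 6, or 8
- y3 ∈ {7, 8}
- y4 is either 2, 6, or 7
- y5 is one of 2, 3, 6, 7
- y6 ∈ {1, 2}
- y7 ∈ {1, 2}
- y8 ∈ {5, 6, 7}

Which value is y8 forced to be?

Among the 8 variables, 3 fits only y5 (and all 8 values in {1, 2, 3, 4, 5, 6, 7, 8} must be used), so y5 = 3.
Among the 7 still-open variables, 4 fits only y1 (and all 7 values in {1, 2, 4, 5, 6, 7, 8} must be used), so y1 = 4.
Among the 6 still-open variables, 5 fits only y8 (and all 6 values in {1, 2, 5, 6, 7, 8} must be used), so y8 = 5.

5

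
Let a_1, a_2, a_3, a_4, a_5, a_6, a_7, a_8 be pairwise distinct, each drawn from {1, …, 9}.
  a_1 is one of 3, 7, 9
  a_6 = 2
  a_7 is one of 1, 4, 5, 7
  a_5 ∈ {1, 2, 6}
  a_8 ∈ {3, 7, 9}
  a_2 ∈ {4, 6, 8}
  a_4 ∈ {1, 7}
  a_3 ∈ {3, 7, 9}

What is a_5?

a_6's domain is down to {2}, so a_6 = 2. Remove 2 from a_5.
a_1, a_3, a_8 between them cover only {3, 7, 9} — a naked triple. Remove those values from a_4, a_7.
a_4's domain is down to {1}, so a_4 = 1. So a_5, a_7 can't be 1.
So a_5 = 6.

6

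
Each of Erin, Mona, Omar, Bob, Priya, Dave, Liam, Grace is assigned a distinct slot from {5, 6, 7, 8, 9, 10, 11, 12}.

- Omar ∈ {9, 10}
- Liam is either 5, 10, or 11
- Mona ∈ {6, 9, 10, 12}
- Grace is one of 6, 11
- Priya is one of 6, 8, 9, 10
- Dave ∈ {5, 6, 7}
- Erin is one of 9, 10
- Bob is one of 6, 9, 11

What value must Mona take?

12

The 8 variables draw from only 8 values {5, 6, 7, 8, 9, 10, 11, 12}, so each is used; only Dave can be 7, hence Dave = 7.
The 7 still-open variables together cover exactly {5, 6, 8, 9, 10, 11, 12} — 7 values for 7 variables — and 5 appears only in Liam's list, so Liam = 5.
The 6 still-open variables together cover exactly {6, 8, 9, 10, 11, 12} — 6 values for 6 variables — and 8 appears only in Priya's list, so Priya = 8.
The 5 still-open variables draw from only 5 values {6, 9, 10, 11, 12}, so each is used; only Mona can be 12, hence Mona = 12.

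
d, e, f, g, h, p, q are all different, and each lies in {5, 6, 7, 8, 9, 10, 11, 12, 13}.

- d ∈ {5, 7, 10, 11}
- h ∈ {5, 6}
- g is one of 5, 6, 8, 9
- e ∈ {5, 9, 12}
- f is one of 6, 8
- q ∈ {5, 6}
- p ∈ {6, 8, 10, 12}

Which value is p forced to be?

The 2 variables h and q are confined to {5, 6}, which locks those values in; drop them from d, e, f, g, p.
That leaves f = 8. So g, p can't be 8.
That leaves g = 9. Eliminate 9 elsewhere: e.
e must be 12 (only option left). So p can't be 12.
So p = 10.

10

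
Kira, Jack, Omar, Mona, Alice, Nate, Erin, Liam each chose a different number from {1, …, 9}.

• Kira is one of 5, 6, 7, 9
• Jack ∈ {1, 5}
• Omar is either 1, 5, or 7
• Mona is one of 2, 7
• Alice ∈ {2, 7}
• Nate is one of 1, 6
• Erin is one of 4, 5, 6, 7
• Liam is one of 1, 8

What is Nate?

Among the 8 variables, 4 fits only Erin (and all 8 values in {1, 2, 4, 5, 6, 7, 8, 9} must be used), so Erin = 4.
The 7 still-open variables together cover exactly {1, 2, 5, 6, 7, 8, 9} — 7 values for 7 variables — and 8 appears only in Liam's list, so Liam = 8.
Among the 6 still-open variables, 9 fits only Kira (and all 6 values in {1, 2, 5, 6, 7, 9} must be used), so Kira = 9.
Among the 5 still-open variables, 6 fits only Nate (and all 5 values in {1, 2, 5, 6, 7} must be used), so Nate = 6.

6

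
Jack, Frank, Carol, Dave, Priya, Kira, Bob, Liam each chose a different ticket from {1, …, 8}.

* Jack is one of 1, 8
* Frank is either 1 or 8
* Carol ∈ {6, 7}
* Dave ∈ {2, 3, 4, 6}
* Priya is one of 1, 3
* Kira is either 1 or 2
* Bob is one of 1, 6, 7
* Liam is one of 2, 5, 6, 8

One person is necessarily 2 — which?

Kira

The 8 variables together cover exactly {1, 2, 3, 4, 5, 6, 7, 8} — 8 values for 8 variables — and 4 appears only in Dave's list, so Dave = 4.
The 7 still-open variables together cover exactly {1, 2, 3, 5, 6, 7, 8} — 7 values for 7 variables — and 3 appears only in Priya's list, so Priya = 3.
Among the 6 still-open variables, 5 fits only Liam (and all 6 values in {1, 2, 5, 6, 7, 8} must be used), so Liam = 5.
The 5 still-open variables together cover exactly {1, 2, 6, 7, 8} — 5 values for 5 variables — and 2 appears only in Kira's list, so Kira = 2.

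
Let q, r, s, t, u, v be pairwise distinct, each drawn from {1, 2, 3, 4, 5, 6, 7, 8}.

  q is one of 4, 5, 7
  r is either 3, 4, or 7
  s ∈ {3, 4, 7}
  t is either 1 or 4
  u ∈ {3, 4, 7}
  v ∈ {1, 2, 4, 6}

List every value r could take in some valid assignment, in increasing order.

The 3 variables r, s, u are confined to {3, 4, 7}, which locks those values in; drop them from q, t, v.
q must be 5 (only option left).
t's domain is down to {1}, so t = 1. So v can't be 1.
No further eliminations apply; r can still be any of 3, 4, 7.

3, 4, 7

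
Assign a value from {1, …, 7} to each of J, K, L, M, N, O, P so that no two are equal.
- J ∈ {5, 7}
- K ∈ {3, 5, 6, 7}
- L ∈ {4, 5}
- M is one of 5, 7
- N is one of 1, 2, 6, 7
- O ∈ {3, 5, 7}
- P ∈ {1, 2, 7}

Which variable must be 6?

The 7 variables together cover exactly {1, 2, 3, 4, 5, 6, 7} — 7 values for 7 variables — and 4 appears only in L's list, so L = 4.
J and M share exactly the 2 values {5, 7}; by pigeonhole those values go to them, so strike 5, 7 from K, N, O, P.
O's domain is down to {3}, so O = 3. Eliminate 3 elsewhere: K.
So 6 goes to K.

K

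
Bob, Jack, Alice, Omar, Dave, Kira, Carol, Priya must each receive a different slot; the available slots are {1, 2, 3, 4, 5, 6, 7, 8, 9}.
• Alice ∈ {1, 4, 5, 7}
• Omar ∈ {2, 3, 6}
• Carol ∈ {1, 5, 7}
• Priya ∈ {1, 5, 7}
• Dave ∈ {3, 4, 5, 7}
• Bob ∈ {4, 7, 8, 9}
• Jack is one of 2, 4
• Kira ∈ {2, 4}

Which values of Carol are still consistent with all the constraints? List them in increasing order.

Jack and Kira share exactly the 2 values {2, 4}; by pigeonhole those values go to them, so strike 2, 4 from Bob, Alice, Omar, Dave.
The 3 variables Alice, Carol, Priya are confined to {1, 5, 7}, which locks those values in; drop them from Bob, Dave.
Dave has just one choice, so Dave = 3. Strike 3 from Omar.
Omar's domain is down to {6}, so Omar = 6.
No further eliminations apply; Carol can still be any of 1, 5, 7.

1, 5, 7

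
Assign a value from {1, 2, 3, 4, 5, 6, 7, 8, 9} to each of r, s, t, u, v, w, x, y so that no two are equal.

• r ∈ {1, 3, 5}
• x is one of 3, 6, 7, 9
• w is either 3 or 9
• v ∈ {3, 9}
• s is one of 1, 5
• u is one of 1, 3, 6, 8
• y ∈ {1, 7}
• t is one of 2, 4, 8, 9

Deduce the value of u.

8

v and w share exactly the 2 values {3, 9}; by pigeonhole those values go to them, so strike 3, 9 from r, t, u, x.
r and s share exactly the 2 values {1, 5}; by pigeonhole those values go to them, so strike 1, 5 from u, y.
That leaves y = 7. Strike 7 from x.
x has just one choice, so x = 6. Remove 6 from u.
So u = 8.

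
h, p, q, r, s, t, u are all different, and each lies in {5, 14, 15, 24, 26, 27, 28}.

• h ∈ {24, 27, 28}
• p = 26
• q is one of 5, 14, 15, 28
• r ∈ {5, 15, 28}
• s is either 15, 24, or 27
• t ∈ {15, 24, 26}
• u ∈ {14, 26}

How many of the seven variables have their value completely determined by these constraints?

2

p's domain is down to {26}, so p = 26. So t, u can't be 26.
u must be 14 (only option left). Eliminate 14 elsewhere: q.
Determined: p=26, u=14. The other variables each still have more than one consistent value. That makes 2.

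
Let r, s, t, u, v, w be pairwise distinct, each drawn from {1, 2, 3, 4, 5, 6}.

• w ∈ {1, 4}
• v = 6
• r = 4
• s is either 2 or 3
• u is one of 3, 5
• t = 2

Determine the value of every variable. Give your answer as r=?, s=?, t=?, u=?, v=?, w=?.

r has just one choice, so r = 4. So w can't be 4.
t's domain is down to {2}, so t = 2. Eliminate 2 elsewhere: s.
v must be 6 (only option left).
That leaves w = 1.
s must be 3 (only option left). Remove 3 from u.
u must be 5 (only option left).

r=4, s=3, t=2, u=5, v=6, w=1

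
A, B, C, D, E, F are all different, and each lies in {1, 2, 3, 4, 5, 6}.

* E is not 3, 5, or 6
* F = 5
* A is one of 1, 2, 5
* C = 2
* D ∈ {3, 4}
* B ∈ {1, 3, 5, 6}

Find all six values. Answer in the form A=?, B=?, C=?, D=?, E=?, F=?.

C's domain is down to {2}, so C = 2. Remove 2 from A, E.
F must be 5 (only option left). Remove 5 from A, B.
A's domain is down to {1}, so A = 1. Eliminate 1 elsewhere: B, E.
E's domain is down to {4}, so E = 4. Remove 4 from D.
That leaves D = 3. Remove 3 from B.
B has just one choice, so B = 6.

A=1, B=6, C=2, D=3, E=4, F=5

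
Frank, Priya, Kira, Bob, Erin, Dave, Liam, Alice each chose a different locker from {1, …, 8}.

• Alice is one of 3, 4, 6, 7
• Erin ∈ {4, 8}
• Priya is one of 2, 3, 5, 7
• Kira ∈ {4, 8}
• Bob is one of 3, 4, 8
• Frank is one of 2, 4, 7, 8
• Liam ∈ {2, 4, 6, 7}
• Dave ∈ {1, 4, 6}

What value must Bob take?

3

The 8 variables together cover exactly {1, 2, 3, 4, 5, 6, 7, 8} — 8 values for 8 variables — and 1 appears only in Dave's list, so Dave = 1.
The 7 still-open variables draw from only 7 values {2, 3, 4, 5, 6, 7, 8}, so each is used; only Priya can be 5, hence Priya = 5.
Kira and Erin between them cover only {4, 8} — a naked pair. Remove those values from Frank, Bob, Liam, Alice.
So Bob = 3.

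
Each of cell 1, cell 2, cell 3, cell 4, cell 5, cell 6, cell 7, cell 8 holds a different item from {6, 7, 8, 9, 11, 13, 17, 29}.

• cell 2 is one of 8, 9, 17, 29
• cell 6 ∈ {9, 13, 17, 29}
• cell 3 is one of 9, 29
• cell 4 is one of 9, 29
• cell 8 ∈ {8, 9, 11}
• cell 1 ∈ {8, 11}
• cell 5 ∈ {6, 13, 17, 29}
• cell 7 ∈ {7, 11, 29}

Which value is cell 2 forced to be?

17

The 8 variables draw from only 8 values {6, 7, 8, 9, 11, 13, 17, 29}, so each is used; only cell 5 can be 6, hence cell 5 = 6.
The 7 still-open variables draw from only 7 values {7, 8, 9, 11, 13, 17, 29}, so each is used; only cell 7 can be 7, hence cell 7 = 7.
The 6 still-open variables together cover exactly {8, 9, 11, 13, 17, 29} — 6 values for 6 variables — and 13 appears only in cell 6's list, so cell 6 = 13.
The 5 still-open variables together cover exactly {8, 9, 11, 17, 29} — 5 values for 5 variables — and 17 appears only in cell 2's list, so cell 2 = 17.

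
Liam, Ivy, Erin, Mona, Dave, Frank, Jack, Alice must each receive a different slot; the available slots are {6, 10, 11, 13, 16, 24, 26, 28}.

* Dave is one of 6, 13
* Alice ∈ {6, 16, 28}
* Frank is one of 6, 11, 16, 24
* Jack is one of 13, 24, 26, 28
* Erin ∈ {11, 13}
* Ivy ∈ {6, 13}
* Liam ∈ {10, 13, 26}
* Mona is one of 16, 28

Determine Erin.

The 8 variables draw from only 8 values {6, 10, 11, 13, 16, 24, 26, 28}, so each is used; only Liam can be 10, hence Liam = 10.
Among the 7 still-open variables, 26 fits only Jack (and all 7 values in {6, 11, 13, 16, 24, 26, 28} must be used), so Jack = 26.
Among the 6 still-open variables, 24 fits only Frank (and all 6 values in {6, 11, 13, 16, 24, 28} must be used), so Frank = 24.
The 5 still-open variables draw from only 5 values {6, 11, 13, 16, 28}, so each is used; only Erin can be 11, hence Erin = 11.

11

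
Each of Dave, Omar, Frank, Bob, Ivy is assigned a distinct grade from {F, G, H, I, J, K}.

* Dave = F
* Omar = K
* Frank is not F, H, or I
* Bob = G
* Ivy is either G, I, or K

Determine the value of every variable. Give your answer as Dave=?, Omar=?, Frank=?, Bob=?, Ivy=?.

Dave has just one choice, so Dave = F.
That leaves Omar = K. So Frank, Ivy can't be K.
Bob's domain is down to {G}, so Bob = G. Eliminate G elsewhere: Frank, Ivy.
That leaves Ivy = I.
Frank must be J (only option left).

Dave=F, Omar=K, Frank=J, Bob=G, Ivy=I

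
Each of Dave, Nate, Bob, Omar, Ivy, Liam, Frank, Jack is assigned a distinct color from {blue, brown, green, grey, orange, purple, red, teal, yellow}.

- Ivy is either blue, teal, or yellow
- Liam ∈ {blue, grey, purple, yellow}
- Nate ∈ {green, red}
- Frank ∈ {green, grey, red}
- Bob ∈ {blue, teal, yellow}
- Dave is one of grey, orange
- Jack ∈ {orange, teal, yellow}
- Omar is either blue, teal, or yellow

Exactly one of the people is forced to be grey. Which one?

Dave

The 8 variables together cover exactly {blue, green, grey, orange, purple, red, teal, yellow} — 8 values for 8 variables — and purple appears only in Liam's list, so Liam = purple.
Bob, Omar, Ivy between them cover only {blue, teal, yellow} — a naked triple. Remove those values from Jack.
Jack must be orange (only option left). Strike orange from Dave.
So grey goes to Dave.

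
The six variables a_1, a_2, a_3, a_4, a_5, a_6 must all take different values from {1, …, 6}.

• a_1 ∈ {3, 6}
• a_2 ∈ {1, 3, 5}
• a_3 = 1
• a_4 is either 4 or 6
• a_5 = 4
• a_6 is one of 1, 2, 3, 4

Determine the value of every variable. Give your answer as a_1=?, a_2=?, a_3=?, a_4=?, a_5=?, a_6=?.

a_3 has just one choice, so a_3 = 1. So a_2, a_6 can't be 1.
a_5 must be 4 (only option left). Eliminate 4 elsewhere: a_4, a_6.
a_4 has just one choice, so a_4 = 6. Remove 6 from a_1.
a_1's domain is down to {3}, so a_1 = 3. Strike 3 from a_2, a_6.
a_2's domain is down to {5}, so a_2 = 5.
a_6 must be 2 (only option left).

a_1=3, a_2=5, a_3=1, a_4=6, a_5=4, a_6=2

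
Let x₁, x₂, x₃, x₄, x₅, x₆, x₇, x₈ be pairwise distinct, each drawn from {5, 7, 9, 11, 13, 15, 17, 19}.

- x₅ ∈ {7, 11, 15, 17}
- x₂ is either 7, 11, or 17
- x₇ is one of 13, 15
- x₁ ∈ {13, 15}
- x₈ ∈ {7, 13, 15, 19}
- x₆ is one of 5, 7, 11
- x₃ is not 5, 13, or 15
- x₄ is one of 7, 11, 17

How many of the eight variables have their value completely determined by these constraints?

The 8 variables draw from only 8 values {5, 7, 9, 11, 13, 15, 17, 19}, so each is used; only x₆ can be 5, hence x₆ = 5.
The 7 still-open variables together cover exactly {7, 9, 11, 13, 15, 17, 19} — 7 values for 7 variables — and 9 appears only in x₃'s list, so x₃ = 9.
The 6 still-open variables draw from only 6 values {7, 11, 13, 15, 17, 19}, so each is used; only x₈ can be 19, hence x₈ = 19.
x₁ and x₇ between them cover only {13, 15} — a naked pair. Remove those values from x₅.
Determined: x₃=9, x₆=5, x₈=19. The other variables each still have more than one consistent value. That makes 3.

3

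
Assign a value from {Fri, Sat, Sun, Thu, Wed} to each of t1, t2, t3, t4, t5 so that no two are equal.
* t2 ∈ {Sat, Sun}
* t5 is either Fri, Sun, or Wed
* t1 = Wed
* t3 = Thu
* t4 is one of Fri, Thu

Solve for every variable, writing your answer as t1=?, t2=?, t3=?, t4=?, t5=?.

t1=Wed, t2=Sat, t3=Thu, t4=Fri, t5=Sun

t1's domain is down to {Wed}, so t1 = Wed. So t5 can't be Wed.
t3 must be Thu (only option left). Remove Thu from t4.
t4's domain is down to {Fri}, so t4 = Fri. Eliminate Fri elsewhere: t5.
t5 must be Sun (only option left). Remove Sun from t2.
That leaves t2 = Sat.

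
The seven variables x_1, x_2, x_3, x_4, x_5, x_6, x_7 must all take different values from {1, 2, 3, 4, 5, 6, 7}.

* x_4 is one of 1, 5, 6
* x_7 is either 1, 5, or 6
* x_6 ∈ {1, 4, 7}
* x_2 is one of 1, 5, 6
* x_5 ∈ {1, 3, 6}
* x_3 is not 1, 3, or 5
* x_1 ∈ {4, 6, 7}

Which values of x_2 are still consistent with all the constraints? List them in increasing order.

Among the 7 variables, 2 fits only x_3 (and all 7 values in {1, 2, 3, 4, 5, 6, 7} must be used), so x_3 = 2.
Among the 6 still-open variables, 3 fits only x_5 (and all 6 values in {1, 3, 4, 5, 6, 7} must be used), so x_5 = 3.
The 3 variables x_2, x_4, x_7 are confined to {1, 5, 6}, which locks those values in; drop them from x_1, x_6.
No further eliminations apply; x_2 can still be any of 1, 5, 6.

1, 5, 6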